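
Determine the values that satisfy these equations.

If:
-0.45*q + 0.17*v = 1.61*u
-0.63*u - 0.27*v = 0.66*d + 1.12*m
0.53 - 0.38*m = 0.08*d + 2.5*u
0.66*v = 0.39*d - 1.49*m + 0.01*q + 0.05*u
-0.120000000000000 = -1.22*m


Then:
d = -0.22
m = 0.10
q = -0.86
u = 0.20
v = -0.35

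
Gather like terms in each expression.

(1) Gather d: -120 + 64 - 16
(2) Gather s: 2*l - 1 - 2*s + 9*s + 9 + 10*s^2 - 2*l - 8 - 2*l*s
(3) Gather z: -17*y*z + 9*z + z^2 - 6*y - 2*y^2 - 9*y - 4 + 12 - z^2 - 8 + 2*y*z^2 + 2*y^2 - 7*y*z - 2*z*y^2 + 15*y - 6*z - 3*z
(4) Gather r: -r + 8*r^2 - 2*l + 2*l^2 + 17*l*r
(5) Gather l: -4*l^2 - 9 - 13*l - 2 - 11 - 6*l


(1) = -72
(2) = 10*s^2 + s*(7 - 2*l)
(3) = 2*y*z^2 + z*(-2*y^2 - 24*y)
(4) = 2*l^2 - 2*l + 8*r^2 + r*(17*l - 1)
(5) = -4*l^2 - 19*l - 22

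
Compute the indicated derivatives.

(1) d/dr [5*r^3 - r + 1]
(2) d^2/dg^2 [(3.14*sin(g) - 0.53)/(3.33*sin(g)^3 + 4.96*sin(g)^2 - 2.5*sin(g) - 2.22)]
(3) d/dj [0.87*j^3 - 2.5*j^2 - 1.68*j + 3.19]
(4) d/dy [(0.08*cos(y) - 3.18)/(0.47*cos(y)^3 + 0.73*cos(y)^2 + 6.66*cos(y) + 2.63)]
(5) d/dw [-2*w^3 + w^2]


(1) = 15*r^2 - 1
(2) = (-139.276584*sin(g)^7 - 102.694203*sin(g)^6 + 123.396796*sin(g)^5 - 56.719932*sin(g)^4 - 125.187722*sin(g)^3 + 270.876824*sin(g)^2 + 204.957864*sin(g) - 53.150872)/(36.926037*sin(g)^9 + 165.002832*sin(g)^8 + 162.603234*sin(g)^7 - 199.580138*sin(g)^6 - 342.078276*sin(g)^5 + 40.042344*sin(g)^4 + 198.777716*sin(g)^3 + 31.709592*sin(g)^2 - 36.963*sin(g) - 10.941048)
(3) = 2.61*j^2 - 5.0*j - 1.68
(4) = (0.0752*cos(y)^3 - 4.4254*cos(y)^2 - 4.6428*cos(y) - 21.3892)*sin(y)/(0.2209*cos(y)^6 + 0.6862*cos(y)^5 + 6.7933*cos(y)^4 + 12.1958*cos(y)^3 + 48.1954*cos(y)^2 + 35.0316*cos(y) + 6.9169)
(5) = 2*w*(1 - 3*w)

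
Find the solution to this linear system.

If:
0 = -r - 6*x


Then:
r = -6*x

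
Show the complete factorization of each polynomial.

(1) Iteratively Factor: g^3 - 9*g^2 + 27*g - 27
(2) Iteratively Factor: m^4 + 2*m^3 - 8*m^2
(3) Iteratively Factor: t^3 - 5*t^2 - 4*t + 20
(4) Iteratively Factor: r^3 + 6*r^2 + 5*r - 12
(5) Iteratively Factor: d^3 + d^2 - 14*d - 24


(1) = (g - 3)*(g^2 - 6*g + 9) = (g - 3)^2*(g - 3)
(2) = (m)*(m^3 + 2*m^2 - 8*m) = m^2*(m^2 + 2*m - 8) = m^2*(m + 4)*(m - 2)
(3) = (t + 2)*(t^2 - 7*t + 10) = (t - 5)*(t + 2)*(t - 2)
(4) = (r + 3)*(r^2 + 3*r - 4) = (r + 3)*(r + 4)*(r - 1)
(5) = (d + 3)*(d^2 - 2*d - 8) = (d - 4)*(d + 3)*(d + 2)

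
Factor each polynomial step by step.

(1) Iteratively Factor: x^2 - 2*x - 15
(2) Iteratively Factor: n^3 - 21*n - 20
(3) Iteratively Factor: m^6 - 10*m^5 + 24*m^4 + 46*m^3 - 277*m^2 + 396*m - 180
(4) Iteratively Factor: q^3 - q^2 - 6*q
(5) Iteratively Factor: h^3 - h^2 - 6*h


(1) = (x + 3)*(x - 5)
(2) = (n + 1)*(n^2 - n - 20) = (n - 5)*(n + 1)*(n + 4)
(3) = (m - 2)*(m^5 - 8*m^4 + 8*m^3 + 62*m^2 - 153*m + 90) = (m - 3)*(m - 2)*(m^4 - 5*m^3 - 7*m^2 + 41*m - 30) = (m - 3)*(m - 2)*(m - 1)*(m^3 - 4*m^2 - 11*m + 30) = (m - 5)*(m - 3)*(m - 2)*(m - 1)*(m^2 + m - 6) = (m - 5)*(m - 3)*(m - 2)^2*(m - 1)*(m + 3)
(4) = (q - 3)*(q^2 + 2*q) = (q - 3)*(q + 2)*(q)
(5) = (h - 3)*(h^2 + 2*h) = (h - 3)*(h + 2)*(h)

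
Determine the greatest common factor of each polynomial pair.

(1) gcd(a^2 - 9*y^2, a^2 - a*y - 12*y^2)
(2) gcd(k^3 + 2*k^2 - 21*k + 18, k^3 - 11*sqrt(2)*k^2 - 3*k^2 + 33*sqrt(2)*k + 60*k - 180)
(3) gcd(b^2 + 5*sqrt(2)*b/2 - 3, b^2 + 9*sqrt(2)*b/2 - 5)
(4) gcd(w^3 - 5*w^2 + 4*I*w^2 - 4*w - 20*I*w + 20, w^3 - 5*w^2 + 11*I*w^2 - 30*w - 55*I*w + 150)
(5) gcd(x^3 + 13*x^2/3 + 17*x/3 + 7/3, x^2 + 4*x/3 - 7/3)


(1) = a + 3*y
(2) = gcd((k - 3)*(k - 1)*(k + 6), (k - 3)*(k - 6*sqrt(2))*(k - 5*sqrt(2))) = k - 3
(3) = b - sqrt(2)/2
(4) = gcd((w - 5)*(w + 2*I)^2, (w - 5)*(w + 5*I)*(w + 6*I)) = w - 5
(5) = gcd((x + 1)^2*(x + 7/3), (x - 1)*(x + 7/3)) = x + 7/3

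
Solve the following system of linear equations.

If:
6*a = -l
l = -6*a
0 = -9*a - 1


Then:
a = -1/9
l = 2/3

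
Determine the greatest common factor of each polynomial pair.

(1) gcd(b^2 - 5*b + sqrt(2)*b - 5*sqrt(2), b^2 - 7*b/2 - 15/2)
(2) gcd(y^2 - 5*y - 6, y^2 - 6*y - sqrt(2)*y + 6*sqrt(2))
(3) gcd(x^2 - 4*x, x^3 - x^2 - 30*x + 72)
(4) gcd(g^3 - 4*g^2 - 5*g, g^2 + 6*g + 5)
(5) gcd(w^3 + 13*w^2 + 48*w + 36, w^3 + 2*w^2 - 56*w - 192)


(1) = b - 5
(2) = y - 6
(3) = gcd(x*(x - 4), (x - 4)*(x - 3)*(x + 6)) = x - 4
(4) = g + 1
(5) = w + 6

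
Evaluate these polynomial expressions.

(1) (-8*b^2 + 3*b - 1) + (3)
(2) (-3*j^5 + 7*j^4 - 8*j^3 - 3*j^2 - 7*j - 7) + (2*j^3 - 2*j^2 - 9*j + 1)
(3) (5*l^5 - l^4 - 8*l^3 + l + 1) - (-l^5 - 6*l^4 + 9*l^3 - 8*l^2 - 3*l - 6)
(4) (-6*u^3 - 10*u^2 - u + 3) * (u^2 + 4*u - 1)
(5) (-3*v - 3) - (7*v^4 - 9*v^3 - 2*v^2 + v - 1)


(1) = -8*b^2 + 3*b + 2
(2) = -3*j^5 + 7*j^4 - 6*j^3 - 5*j^2 - 16*j - 6
(3) = 6*l^5 + 5*l^4 - 17*l^3 + 8*l^2 + 4*l + 7
(4) = -6*u^5 - 34*u^4 - 35*u^3 + 9*u^2 + 13*u - 3
(5) = -7*v^4 + 9*v^3 + 2*v^2 - 4*v - 2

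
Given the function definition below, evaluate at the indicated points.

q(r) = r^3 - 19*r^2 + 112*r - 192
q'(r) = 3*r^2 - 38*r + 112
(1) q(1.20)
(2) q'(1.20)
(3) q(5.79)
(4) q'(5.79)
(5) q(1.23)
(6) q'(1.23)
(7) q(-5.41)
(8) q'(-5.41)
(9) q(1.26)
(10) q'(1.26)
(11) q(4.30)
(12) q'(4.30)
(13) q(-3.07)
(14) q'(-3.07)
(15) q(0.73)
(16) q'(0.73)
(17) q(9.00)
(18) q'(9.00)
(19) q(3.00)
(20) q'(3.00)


(1) = -83.23
(2) = 70.72
(3) = 13.63
(4) = -7.45
(5) = -81.12
(6) = 69.80
(7) = -1512.35
(8) = 405.38
(9) = -79.04
(10) = 68.88
(11) = 17.80
(12) = 4.07
(13) = -743.85
(14) = 256.93
(15) = -119.98
(16) = 85.86
(17) = 6.00
(18) = 13.00
(19) = 0.00
(20) = 25.00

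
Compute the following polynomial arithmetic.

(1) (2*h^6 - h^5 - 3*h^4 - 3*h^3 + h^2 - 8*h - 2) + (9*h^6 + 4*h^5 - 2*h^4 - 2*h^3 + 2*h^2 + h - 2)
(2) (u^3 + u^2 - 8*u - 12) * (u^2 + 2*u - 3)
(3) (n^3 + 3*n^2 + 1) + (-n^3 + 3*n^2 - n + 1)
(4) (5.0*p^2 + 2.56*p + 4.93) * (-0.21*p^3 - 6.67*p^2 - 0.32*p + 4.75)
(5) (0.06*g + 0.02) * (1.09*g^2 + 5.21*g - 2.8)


(1) = 11*h^6 + 3*h^5 - 5*h^4 - 5*h^3 + 3*h^2 - 7*h - 4
(2) = u^5 + 3*u^4 - 9*u^3 - 31*u^2 + 36
(3) = 6*n^2 - n + 2
(4) = -1.05*p^5 - 33.8876*p^4 - 19.7105*p^3 - 9.9523*p^2 + 10.5824*p + 23.4175
(5) = 0.0654*g^3 + 0.3344*g^2 - 0.0638*g - 0.056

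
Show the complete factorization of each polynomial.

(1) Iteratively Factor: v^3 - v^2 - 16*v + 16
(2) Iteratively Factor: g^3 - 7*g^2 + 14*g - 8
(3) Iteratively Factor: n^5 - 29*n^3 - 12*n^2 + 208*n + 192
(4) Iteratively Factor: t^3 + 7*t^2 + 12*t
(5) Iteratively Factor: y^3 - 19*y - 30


(1) = (v + 4)*(v^2 - 5*v + 4) = (v - 1)*(v + 4)*(v - 4)
(2) = (g - 4)*(g^2 - 3*g + 2) = (g - 4)*(g - 1)*(g - 2)
(3) = (n - 4)*(n^4 + 4*n^3 - 13*n^2 - 64*n - 48) = (n - 4)^2*(n^3 + 8*n^2 + 19*n + 12) = (n - 4)^2*(n + 4)*(n^2 + 4*n + 3) = (n - 4)^2*(n + 3)*(n + 4)*(n + 1)
(4) = (t)*(t^2 + 7*t + 12) = t*(t + 3)*(t + 4)
(5) = (y + 3)*(y^2 - 3*y - 10) = (y + 2)*(y + 3)*(y - 5)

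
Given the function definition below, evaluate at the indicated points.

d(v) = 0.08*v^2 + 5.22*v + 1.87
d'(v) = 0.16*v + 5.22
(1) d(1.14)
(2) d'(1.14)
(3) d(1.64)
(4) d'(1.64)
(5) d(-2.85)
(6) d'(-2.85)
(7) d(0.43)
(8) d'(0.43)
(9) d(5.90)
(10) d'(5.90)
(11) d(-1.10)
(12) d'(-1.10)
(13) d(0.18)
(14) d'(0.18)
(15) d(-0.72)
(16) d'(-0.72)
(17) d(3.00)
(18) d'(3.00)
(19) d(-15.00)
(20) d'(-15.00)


(1) = 7.92
(2) = 5.40
(3) = 10.65
(4) = 5.48
(5) = -12.36
(6) = 4.76
(7) = 4.13
(8) = 5.29
(9) = 35.45
(10) = 6.16
(11) = -3.78
(12) = 5.04
(13) = 2.81
(14) = 5.25
(15) = -1.85
(16) = 5.10
(17) = 18.25
(18) = 5.70
(19) = -58.43
(20) = 2.82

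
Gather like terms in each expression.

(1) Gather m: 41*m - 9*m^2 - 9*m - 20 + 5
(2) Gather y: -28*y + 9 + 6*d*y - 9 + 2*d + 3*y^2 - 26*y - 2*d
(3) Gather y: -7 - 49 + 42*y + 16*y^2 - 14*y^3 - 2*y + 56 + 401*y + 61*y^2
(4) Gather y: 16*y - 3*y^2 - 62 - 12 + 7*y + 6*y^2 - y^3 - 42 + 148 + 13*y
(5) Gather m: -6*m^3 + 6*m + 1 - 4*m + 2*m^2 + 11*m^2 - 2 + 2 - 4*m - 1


(1) = -9*m^2 + 32*m - 15
(2) = 3*y^2 + y*(6*d - 54)
(3) = -14*y^3 + 77*y^2 + 441*y
(4) = -y^3 + 3*y^2 + 36*y + 32
(5) = -6*m^3 + 13*m^2 - 2*m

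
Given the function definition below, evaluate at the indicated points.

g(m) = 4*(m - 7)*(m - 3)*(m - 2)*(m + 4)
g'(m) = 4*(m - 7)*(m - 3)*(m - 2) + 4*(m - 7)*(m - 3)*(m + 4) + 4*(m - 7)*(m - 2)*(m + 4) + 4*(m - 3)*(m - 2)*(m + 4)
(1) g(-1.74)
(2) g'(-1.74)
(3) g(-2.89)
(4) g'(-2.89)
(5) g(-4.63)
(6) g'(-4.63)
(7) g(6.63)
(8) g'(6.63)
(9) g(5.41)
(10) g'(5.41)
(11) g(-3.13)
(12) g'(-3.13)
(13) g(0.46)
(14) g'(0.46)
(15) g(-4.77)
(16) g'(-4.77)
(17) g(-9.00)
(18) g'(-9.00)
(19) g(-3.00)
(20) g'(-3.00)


(1) = -1400.65
(2) = 210.50
(3) = -1264.75
(4) = -538.16
(5) = 1482.58
(6) = -2898.71
(7) = -264.41
(8) = 559.81
(9) = -491.83
(10) = -91.25
(11) = -1108.58
(12) = -767.85
(13) = -456.38
(14) = 443.48
(15) = 1906.94
(16) = -3165.66
(17) = 42240.00
(18) = -18448.00
(19) = -1200.00
(20) = -640.00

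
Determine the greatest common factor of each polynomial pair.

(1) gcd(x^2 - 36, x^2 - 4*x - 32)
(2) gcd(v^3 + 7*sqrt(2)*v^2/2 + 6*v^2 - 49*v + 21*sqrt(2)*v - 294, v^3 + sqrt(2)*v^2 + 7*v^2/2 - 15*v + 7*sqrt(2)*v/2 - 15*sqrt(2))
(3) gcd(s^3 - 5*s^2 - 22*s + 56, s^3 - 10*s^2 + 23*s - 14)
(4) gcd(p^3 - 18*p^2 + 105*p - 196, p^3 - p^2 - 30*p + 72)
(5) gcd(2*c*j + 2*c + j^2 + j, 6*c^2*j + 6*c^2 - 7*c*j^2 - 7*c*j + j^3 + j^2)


(1) = 1
(2) = v + 6
(3) = gcd((s - 7)*(s - 2)*(s + 4), (s - 7)*(s - 2)*(s - 1)) = s^2 - 9*s + 14
(4) = p - 4
(5) = gcd((2*c + j)*(j + 1), (-6*c + j)*(-c + j)*(j + 1)) = j + 1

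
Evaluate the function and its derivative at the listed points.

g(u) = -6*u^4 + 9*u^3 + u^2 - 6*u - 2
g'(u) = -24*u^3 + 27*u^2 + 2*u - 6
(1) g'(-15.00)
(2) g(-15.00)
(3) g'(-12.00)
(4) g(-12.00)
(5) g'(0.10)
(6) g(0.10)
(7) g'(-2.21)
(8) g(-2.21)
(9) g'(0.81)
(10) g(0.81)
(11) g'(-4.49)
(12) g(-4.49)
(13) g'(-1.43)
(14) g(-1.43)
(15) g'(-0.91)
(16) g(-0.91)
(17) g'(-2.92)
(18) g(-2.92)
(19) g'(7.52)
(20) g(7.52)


(1) = 87039.00
(2) = -333812.00
(3) = 45330.00
(4) = -139754.00
(5) = -5.55
(6) = -2.58
(7) = 380.50
(8) = -224.13
(9) = 0.58
(10) = -4.00
(11) = 2701.80
(12) = -3208.15
(13) = 116.53
(14) = -42.78
(15) = 32.62
(16) = -6.61
(17) = 815.90
(18) = -636.22
(19) = -8670.32
(20) = -15350.92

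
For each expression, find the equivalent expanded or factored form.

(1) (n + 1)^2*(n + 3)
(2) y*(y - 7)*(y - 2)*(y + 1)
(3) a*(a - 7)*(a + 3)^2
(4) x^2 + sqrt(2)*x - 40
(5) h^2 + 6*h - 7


(1) = n^3 + 5*n^2 + 7*n + 3
(2) = y^4 - 8*y^3 + 5*y^2 + 14*y
(3) = a^4 - a^3 - 33*a^2 - 63*a
(4) = (x - 4*sqrt(2))*(x + 5*sqrt(2))
(5) = (h - 1)*(h + 7)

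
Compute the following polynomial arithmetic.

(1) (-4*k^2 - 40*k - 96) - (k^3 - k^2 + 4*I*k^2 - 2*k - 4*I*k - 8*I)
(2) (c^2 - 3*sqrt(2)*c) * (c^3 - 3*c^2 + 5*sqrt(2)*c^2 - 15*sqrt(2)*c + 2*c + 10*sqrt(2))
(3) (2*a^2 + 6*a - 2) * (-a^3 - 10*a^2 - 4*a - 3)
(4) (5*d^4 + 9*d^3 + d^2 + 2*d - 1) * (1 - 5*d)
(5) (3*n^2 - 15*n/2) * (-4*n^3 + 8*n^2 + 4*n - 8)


(1) = -k^3 - 3*k^2 - 4*I*k^2 - 38*k + 4*I*k - 96 + 8*I
(2) = c^5 - 3*c^4 + 2*sqrt(2)*c^4 - 28*c^3 - 6*sqrt(2)*c^3 + 4*sqrt(2)*c^2 + 90*c^2 - 60*c
(3) = -2*a^5 - 26*a^4 - 66*a^3 - 10*a^2 - 10*a + 6
(4) = -25*d^5 - 40*d^4 + 4*d^3 - 9*d^2 + 7*d - 1
(5) = -12*n^5 + 54*n^4 - 48*n^3 - 54*n^2 + 60*n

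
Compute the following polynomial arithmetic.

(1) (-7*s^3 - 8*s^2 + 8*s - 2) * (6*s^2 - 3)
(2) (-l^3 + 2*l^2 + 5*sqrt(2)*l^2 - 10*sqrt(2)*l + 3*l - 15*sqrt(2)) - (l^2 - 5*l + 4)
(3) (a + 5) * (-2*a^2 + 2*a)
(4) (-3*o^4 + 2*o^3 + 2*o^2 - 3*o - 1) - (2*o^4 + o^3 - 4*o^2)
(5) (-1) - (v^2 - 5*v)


(1) = -42*s^5 - 48*s^4 + 69*s^3 + 12*s^2 - 24*s + 6
(2) = -l^3 + l^2 + 5*sqrt(2)*l^2 - 10*sqrt(2)*l + 8*l - 15*sqrt(2) - 4
(3) = -2*a^3 - 8*a^2 + 10*a
(4) = -5*o^4 + o^3 + 6*o^2 - 3*o - 1
(5) = -v^2 + 5*v - 1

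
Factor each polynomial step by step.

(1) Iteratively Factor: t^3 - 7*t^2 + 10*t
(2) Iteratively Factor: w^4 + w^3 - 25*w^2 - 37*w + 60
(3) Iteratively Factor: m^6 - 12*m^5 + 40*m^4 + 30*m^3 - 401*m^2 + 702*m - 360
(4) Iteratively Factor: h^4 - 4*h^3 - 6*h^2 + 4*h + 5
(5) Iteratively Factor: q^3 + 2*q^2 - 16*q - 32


(1) = (t - 2)*(t^2 - 5*t) = (t - 5)*(t - 2)*(t)
(2) = (w + 3)*(w^3 - 2*w^2 - 19*w + 20) = (w - 1)*(w + 3)*(w^2 - w - 20) = (w - 5)*(w - 1)*(w + 3)*(w + 4)
(3) = (m - 5)*(m^5 - 7*m^4 + 5*m^3 + 55*m^2 - 126*m + 72) = (m - 5)*(m + 3)*(m^4 - 10*m^3 + 35*m^2 - 50*m + 24) = (m - 5)*(m - 3)*(m + 3)*(m^3 - 7*m^2 + 14*m - 8) = (m - 5)*(m - 4)*(m - 3)*(m + 3)*(m^2 - 3*m + 2) = (m - 5)*(m - 4)*(m - 3)*(m - 2)*(m + 3)*(m - 1)
(4) = (h - 5)*(h^3 + h^2 - h - 1) = (h - 5)*(h + 1)*(h^2 - 1) = (h - 5)*(h - 1)*(h + 1)*(h + 1)
(5) = (q + 2)*(q^2 - 16) = (q + 2)*(q + 4)*(q - 4)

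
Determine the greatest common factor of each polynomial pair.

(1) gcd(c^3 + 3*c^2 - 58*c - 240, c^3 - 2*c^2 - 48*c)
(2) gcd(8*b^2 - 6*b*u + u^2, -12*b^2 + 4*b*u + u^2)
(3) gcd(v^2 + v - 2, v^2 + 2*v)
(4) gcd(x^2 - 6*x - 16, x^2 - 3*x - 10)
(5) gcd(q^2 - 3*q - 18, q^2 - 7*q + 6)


(1) = c^2 - 2*c - 48
(2) = -2*b + u
(3) = gcd((v - 1)*(v + 2), v*(v + 2)) = v + 2
(4) = x + 2
(5) = gcd((q - 6)*(q + 3), (q - 6)*(q - 1)) = q - 6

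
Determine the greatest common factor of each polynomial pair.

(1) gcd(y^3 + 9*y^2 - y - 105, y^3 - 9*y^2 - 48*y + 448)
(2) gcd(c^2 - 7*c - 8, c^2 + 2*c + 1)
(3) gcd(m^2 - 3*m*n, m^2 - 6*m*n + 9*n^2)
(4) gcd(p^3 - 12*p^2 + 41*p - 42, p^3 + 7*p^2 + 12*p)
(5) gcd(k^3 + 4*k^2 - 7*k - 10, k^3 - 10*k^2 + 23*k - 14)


(1) = y + 7
(2) = gcd((c - 8)*(c + 1), (c + 1)^2) = c + 1
(3) = m - 3*n
(4) = 1
(5) = k - 2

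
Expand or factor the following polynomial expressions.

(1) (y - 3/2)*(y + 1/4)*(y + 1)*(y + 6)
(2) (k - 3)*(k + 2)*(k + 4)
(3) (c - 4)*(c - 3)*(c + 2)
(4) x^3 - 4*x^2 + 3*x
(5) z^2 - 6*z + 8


(1) = y^4 + 23*y^3/4 - 25*y^2/8 - 81*y/8 - 9/4
(2) = k^3 + 3*k^2 - 10*k - 24
(3) = c^3 - 5*c^2 - 2*c + 24
(4) = x*(x - 3)*(x - 1)
(5) = (z - 4)*(z - 2)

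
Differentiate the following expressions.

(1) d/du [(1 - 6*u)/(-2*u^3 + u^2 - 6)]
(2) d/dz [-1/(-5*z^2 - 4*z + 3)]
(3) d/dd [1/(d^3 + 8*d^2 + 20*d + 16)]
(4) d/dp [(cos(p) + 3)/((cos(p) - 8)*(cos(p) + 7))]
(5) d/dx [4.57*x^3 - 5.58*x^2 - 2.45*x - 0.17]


(1) = 2*(6*u^3 - 3*u^2 - u*(3*u - 1)*(6*u - 1) + 18)/(2*u^3 - u^2 + 6)^2
(2) = 2*(-5*z - 2)/(5*z^2 + 4*z - 3)^2
(3) = (-3*d^2 - 16*d - 20)/(d^3 + 8*d^2 + 20*d + 16)^2
(4) = (cos(p)^2 + 6*cos(p) + 53)*sin(p)/((cos(p) - 8)^2*(cos(p) + 7)^2)
(5) = 13.71*x^2 - 11.16*x - 2.45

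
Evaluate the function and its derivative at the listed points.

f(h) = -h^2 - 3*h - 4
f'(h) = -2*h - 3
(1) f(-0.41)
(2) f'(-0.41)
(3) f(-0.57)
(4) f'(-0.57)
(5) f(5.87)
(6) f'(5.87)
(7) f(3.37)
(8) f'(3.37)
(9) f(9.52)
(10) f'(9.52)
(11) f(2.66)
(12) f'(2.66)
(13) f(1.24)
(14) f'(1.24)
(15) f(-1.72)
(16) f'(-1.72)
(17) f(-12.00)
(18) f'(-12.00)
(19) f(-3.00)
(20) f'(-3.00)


(1) = -2.94
(2) = -2.18
(3) = -2.61
(4) = -1.86
(5) = -56.07
(6) = -14.74
(7) = -25.47
(8) = -9.74
(9) = -123.19
(10) = -22.04
(11) = -19.06
(12) = -8.32
(13) = -9.26
(14) = -5.48
(15) = -1.80
(16) = 0.44
(17) = -112.00
(18) = 21.00
(19) = -4.00
(20) = 3.00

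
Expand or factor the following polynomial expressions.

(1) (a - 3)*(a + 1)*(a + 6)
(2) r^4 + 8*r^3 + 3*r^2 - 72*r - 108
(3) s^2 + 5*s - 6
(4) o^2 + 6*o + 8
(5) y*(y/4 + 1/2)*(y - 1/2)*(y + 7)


(1) = a^3 + 4*a^2 - 15*a - 18
(2) = (r - 3)*(r + 2)*(r + 3)*(r + 6)
(3) = (s - 1)*(s + 6)
(4) = (o + 2)*(o + 4)
(5) = y^4/4 + 17*y^3/8 + 19*y^2/8 - 7*y/4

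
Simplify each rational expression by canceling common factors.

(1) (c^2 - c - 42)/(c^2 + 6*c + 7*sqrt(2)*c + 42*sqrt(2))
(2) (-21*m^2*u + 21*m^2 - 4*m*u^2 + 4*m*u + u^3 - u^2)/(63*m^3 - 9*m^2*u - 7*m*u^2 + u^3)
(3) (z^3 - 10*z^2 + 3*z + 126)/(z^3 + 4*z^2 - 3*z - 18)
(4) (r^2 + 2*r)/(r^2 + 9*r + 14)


(1) = (c - 7)/(c + 7*sqrt(2))
(2) = (u - 1)/(-3*m + u)
(3) = (z^2 - 13*z + 42)/(z^2 + z - 6)
(4) = r/(r + 7)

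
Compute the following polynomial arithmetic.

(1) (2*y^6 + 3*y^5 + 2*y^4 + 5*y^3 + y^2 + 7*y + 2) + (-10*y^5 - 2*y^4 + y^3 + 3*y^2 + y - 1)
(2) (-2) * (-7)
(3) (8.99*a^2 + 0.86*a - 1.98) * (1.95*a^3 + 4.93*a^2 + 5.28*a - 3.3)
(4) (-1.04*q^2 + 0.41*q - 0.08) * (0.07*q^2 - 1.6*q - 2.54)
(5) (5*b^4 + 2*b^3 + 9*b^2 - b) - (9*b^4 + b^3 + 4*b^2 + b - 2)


(1) = 2*y^6 - 7*y^5 + 6*y^3 + 4*y^2 + 8*y + 1
(2) = 14
(3) = 17.5305*a^5 + 45.9977*a^4 + 47.846*a^3 - 34.8876*a^2 - 13.2924*a + 6.534
(4) = -0.0728*q^4 + 1.6927*q^3 + 1.98*q^2 - 0.9134*q + 0.2032
(5) = -4*b^4 + b^3 + 5*b^2 - 2*b + 2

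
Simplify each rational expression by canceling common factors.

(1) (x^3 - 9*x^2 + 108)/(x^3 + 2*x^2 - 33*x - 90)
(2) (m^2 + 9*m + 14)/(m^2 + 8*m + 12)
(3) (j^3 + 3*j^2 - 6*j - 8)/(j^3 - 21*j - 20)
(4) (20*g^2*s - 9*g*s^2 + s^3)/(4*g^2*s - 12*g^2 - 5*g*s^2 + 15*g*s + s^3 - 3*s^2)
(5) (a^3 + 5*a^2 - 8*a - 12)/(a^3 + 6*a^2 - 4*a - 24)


(1) = (x - 6)/(x + 5)
(2) = (m + 7)/(m + 6)
(3) = (j - 2)/(j - 5)
(4) = (-5*g*s + s^2)/(-g*s + 3*g + s^2 - 3*s)
(5) = (a + 1)/(a + 2)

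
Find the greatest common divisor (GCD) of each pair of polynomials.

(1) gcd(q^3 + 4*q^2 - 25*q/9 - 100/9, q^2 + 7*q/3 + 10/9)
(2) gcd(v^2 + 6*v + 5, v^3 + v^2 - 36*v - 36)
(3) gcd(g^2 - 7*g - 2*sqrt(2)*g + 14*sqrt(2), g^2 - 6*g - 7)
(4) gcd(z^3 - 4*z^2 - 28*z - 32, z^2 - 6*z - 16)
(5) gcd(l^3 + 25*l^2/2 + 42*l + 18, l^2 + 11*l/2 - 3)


(1) = gcd((q - 5/3)*(q + 5/3)*(q + 4), (q + 2/3)*(q + 5/3)) = q + 5/3
(2) = gcd((v + 1)*(v + 5), (v - 6)*(v + 1)*(v + 6)) = v + 1
(3) = g - 7
(4) = gcd((z - 8)*(z + 2)^2, (z - 8)*(z + 2)) = z^2 - 6*z - 16
(5) = gcd((l + 1/2)*(l + 6)^2, (l - 1/2)*(l + 6)) = l + 6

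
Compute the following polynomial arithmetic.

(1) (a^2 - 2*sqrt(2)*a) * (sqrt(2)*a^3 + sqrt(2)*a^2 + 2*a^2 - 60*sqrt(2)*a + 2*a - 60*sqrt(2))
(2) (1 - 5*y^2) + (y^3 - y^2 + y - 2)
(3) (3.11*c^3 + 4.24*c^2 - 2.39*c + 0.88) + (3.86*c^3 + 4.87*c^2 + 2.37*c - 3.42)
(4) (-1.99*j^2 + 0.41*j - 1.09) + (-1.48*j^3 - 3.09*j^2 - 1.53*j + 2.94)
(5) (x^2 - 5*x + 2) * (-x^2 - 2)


(1) = sqrt(2)*a^5 - 2*a^4 + sqrt(2)*a^4 - 64*sqrt(2)*a^3 - 2*a^3 - 64*sqrt(2)*a^2 + 240*a^2 + 240*a
(2) = y^3 - 6*y^2 + y - 1
(3) = 6.97*c^3 + 9.11*c^2 - 0.02*c - 2.54
(4) = -1.48*j^3 - 5.08*j^2 - 1.12*j + 1.85
(5) = -x^4 + 5*x^3 - 4*x^2 + 10*x - 4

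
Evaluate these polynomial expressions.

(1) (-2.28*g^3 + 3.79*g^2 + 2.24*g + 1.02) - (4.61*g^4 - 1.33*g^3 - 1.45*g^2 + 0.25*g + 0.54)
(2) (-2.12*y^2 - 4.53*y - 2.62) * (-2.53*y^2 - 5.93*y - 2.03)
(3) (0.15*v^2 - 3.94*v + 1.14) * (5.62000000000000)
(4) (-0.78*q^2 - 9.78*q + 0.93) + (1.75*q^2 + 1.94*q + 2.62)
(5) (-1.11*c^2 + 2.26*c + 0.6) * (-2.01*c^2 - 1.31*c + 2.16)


(1) = -4.61*g^4 - 0.95*g^3 + 5.24*g^2 + 1.99*g + 0.48
(2) = 5.3636*y^4 + 24.0325*y^3 + 37.7951*y^2 + 24.7325*y + 5.3186
(3) = 0.843*v^2 - 22.1428*v + 6.4068
(4) = 0.97*q^2 - 7.84*q + 3.55
(5) = 2.2311*c^4 - 3.0885*c^3 - 6.5642*c^2 + 4.0956*c + 1.296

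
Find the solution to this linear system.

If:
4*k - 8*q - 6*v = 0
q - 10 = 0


Then:
k = 3*v/2 + 20
q = 10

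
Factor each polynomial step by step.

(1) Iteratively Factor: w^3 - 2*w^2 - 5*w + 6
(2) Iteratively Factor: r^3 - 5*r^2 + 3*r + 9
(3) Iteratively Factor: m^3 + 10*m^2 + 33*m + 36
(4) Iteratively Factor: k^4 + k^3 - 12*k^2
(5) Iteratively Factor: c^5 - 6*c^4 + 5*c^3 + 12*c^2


(1) = (w + 2)*(w^2 - 4*w + 3) = (w - 3)*(w + 2)*(w - 1)
(2) = (r - 3)*(r^2 - 2*r - 3) = (r - 3)^2*(r + 1)
(3) = (m + 4)*(m^2 + 6*m + 9) = (m + 3)*(m + 4)*(m + 3)
(4) = (k - 3)*(k^3 + 4*k^2) = (k - 3)*(k + 4)*(k^2) = k*(k - 3)*(k + 4)*(k)
(5) = (c + 1)*(c^4 - 7*c^3 + 12*c^2) = c*(c + 1)*(c^3 - 7*c^2 + 12*c) = c*(c - 4)*(c + 1)*(c^2 - 3*c) = c^2*(c - 4)*(c + 1)*(c - 3)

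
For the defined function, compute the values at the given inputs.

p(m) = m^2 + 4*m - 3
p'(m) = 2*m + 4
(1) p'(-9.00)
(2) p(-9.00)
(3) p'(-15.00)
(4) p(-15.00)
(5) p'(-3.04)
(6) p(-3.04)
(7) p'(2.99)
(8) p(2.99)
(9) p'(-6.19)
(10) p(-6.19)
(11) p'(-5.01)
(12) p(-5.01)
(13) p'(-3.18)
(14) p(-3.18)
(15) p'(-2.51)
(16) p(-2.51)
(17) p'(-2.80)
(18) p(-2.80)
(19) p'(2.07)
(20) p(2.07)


(1) = -14.00
(2) = 42.00
(3) = -26.00
(4) = 162.00
(5) = -2.08
(6) = -5.92
(7) = 9.98
(8) = 17.90
(9) = -8.38
(10) = 10.56
(11) = -6.02
(12) = 2.06
(13) = -2.36
(14) = -5.61
(15) = -1.02
(16) = -6.74
(17) = -1.60
(18) = -6.36
(19) = 8.14
(20) = 9.56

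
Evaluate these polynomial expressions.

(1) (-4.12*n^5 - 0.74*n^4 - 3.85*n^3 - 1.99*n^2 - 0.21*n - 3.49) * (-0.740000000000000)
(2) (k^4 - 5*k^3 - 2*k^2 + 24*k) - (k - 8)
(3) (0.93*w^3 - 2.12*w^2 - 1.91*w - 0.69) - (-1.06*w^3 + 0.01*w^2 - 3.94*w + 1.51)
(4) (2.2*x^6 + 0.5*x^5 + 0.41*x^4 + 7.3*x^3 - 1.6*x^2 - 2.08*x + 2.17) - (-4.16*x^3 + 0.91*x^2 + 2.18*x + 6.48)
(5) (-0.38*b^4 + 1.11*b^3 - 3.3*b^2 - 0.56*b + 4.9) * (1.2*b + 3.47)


(1) = 3.0488*n^5 + 0.5476*n^4 + 2.849*n^3 + 1.4726*n^2 + 0.1554*n + 2.5826
(2) = k^4 - 5*k^3 - 2*k^2 + 23*k + 8
(3) = 1.99*w^3 - 2.13*w^2 + 2.03*w - 2.2
(4) = 2.2*x^6 + 0.5*x^5 + 0.41*x^4 + 11.46*x^3 - 2.51*x^2 - 4.26*x - 4.31
(5) = -0.456*b^5 + 0.0134*b^4 - 0.1083*b^3 - 12.123*b^2 + 3.9368*b + 17.003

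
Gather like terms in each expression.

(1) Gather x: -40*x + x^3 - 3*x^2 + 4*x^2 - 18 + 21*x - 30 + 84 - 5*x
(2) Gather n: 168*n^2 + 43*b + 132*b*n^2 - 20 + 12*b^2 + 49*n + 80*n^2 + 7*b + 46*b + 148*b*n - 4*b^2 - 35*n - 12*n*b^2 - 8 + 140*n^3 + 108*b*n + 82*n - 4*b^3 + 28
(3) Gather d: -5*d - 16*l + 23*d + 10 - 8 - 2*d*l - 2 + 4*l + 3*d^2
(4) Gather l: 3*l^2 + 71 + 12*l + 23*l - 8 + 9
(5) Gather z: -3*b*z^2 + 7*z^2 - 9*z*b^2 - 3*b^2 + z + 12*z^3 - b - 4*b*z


(1) = x^3 + x^2 - 24*x + 36
(2) = -4*b^3 + 8*b^2 + 96*b + 140*n^3 + n^2*(132*b + 248) + n*(-12*b^2 + 256*b + 96)
(3) = 3*d^2 + d*(18 - 2*l) - 12*l
(4) = 3*l^2 + 35*l + 72
(5) = -3*b^2 - b + 12*z^3 + z^2*(7 - 3*b) + z*(-9*b^2 - 4*b + 1)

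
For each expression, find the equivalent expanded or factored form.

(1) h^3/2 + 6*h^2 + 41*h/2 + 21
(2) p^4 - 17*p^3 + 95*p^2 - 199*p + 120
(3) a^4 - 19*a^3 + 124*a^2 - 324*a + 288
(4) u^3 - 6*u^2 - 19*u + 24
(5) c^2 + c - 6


(1) = (h/2 + 1)*(h + 3)*(h + 7)
(2) = (p - 8)*(p - 5)*(p - 3)*(p - 1)
(3) = (a - 8)*(a - 6)*(a - 3)*(a - 2)
(4) = (u - 8)*(u - 1)*(u + 3)
(5) = (c - 2)*(c + 3)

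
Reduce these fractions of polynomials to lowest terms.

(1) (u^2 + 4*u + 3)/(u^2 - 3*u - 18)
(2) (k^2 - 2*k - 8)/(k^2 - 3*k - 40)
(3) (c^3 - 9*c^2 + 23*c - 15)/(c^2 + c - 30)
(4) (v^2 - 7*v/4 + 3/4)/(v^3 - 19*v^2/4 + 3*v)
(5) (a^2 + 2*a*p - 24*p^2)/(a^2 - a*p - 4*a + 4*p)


(1) = (u + 1)/(u - 6)
(2) = (k^2 - 2*k - 8)/(k^2 - 3*k - 40)
(3) = (c^2 - 4*c + 3)/(c + 6)
(4) = (v - 1)/(v^2 - 4*v)
(5) = (-a^2 - 2*a*p + 24*p^2)/(-a^2 + a*p + 4*a - 4*p)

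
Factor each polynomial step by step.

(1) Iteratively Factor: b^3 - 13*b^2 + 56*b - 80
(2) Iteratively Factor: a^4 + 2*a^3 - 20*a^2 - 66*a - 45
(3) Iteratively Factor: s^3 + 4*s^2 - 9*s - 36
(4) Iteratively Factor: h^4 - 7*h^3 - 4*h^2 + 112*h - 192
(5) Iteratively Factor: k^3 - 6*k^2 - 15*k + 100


(1) = (b - 4)*(b^2 - 9*b + 20) = (b - 4)^2*(b - 5)
(2) = (a + 3)*(a^3 - a^2 - 17*a - 15) = (a - 5)*(a + 3)*(a^2 + 4*a + 3) = (a - 5)*(a + 3)^2*(a + 1)
(3) = (s - 3)*(s^2 + 7*s + 12) = (s - 3)*(s + 4)*(s + 3)
(4) = (h - 3)*(h^3 - 4*h^2 - 16*h + 64) = (h - 4)*(h - 3)*(h^2 - 16) = (h - 4)*(h - 3)*(h + 4)*(h - 4)
(5) = (k - 5)*(k^2 - k - 20) = (k - 5)*(k + 4)*(k - 5)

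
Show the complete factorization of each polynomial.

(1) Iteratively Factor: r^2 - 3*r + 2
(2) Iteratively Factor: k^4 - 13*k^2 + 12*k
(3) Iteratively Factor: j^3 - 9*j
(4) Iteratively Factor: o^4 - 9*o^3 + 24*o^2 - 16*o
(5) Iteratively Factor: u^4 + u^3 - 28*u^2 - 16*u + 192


(1) = (r - 2)*(r - 1)
(2) = (k - 3)*(k^3 + 3*k^2 - 4*k) = k*(k - 3)*(k^2 + 3*k - 4) = k*(k - 3)*(k + 4)*(k - 1)
(3) = (j + 3)*(j^2 - 3*j) = j*(j + 3)*(j - 3)
(4) = (o - 4)*(o^3 - 5*o^2 + 4*o) = (o - 4)^2*(o^2 - o) = o*(o - 4)^2*(o - 1)
(5) = (u - 3)*(u^3 + 4*u^2 - 16*u - 64) = (u - 4)*(u - 3)*(u^2 + 8*u + 16) = (u - 4)*(u - 3)*(u + 4)*(u + 4)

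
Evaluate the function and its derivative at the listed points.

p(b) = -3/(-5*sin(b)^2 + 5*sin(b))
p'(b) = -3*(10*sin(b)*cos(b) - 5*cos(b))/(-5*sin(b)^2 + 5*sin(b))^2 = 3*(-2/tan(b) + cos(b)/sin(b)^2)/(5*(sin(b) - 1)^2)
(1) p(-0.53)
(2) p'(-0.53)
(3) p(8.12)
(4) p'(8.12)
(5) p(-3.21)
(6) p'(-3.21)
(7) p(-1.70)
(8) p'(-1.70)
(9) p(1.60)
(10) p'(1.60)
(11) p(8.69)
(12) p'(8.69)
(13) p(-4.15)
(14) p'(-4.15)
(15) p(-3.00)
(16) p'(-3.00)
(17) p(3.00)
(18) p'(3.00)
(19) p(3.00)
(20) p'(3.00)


(1) = 0.79
(2) = 1.80
(3) = -17.68
(4) = 127.32
(5) = -9.42
(6) = -127.43
(7) = 0.30
(8) = -0.06
(9) = -1407.74
(10) = 96360.43
(11) = -2.72
(12) = 3.11
(13) = -4.60
(14) = 13.04
(15) = 3.73
(16) = -29.37
(17) = -4.95
(18) = -29.02
(19) = -4.95
(20) = -29.02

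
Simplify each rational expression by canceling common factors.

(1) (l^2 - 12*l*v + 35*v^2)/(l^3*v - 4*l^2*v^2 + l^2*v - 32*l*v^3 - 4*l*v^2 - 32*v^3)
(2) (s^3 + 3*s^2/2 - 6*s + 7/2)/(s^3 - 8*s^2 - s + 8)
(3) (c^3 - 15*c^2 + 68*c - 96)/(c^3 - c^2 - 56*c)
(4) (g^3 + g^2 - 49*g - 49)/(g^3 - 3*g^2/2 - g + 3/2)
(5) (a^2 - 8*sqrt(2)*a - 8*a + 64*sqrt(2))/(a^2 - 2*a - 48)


(1) = (-l^2 + 12*l*v - 35*v^2)/(-l^3*v + 4*l^2*v^2 - l^2*v + 32*l*v^3 + 4*l*v^2 + 32*v^3)
(2) = (2*s^2 + 5*s - 7)/(2*s^2 - 14*s - 16)
(3) = (c^2 - 7*c + 12)/(c^2 + 7*c)
(4) = (2*g^2 - 98)/(2*g^2 - 5*g + 3)
(5) = (a - 8*sqrt(2))/(a + 6)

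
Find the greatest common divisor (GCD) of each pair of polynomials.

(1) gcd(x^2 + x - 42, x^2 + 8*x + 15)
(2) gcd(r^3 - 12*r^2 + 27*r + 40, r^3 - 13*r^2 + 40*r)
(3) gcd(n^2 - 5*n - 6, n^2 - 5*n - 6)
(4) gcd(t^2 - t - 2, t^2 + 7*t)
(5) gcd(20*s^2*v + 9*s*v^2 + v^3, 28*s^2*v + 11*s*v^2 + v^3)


(1) = gcd((x - 6)*(x + 7), (x + 3)*(x + 5)) = 1
(2) = gcd((r - 8)*(r - 5)*(r + 1), r*(r - 8)*(r - 5)) = r^2 - 13*r + 40
(3) = n^2 - 5*n - 6
(4) = gcd((t - 2)*(t + 1), t*(t + 7)) = 1
(5) = 4*s*v + v^2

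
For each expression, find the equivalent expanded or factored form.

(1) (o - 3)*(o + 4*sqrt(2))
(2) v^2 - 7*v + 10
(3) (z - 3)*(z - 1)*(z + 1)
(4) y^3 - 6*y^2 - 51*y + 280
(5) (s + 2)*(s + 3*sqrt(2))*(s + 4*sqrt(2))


(1) = o^2 - 3*o + 4*sqrt(2)*o - 12*sqrt(2)
(2) = (v - 5)*(v - 2)
(3) = z^3 - 3*z^2 - z + 3
(4) = (y - 8)*(y - 5)*(y + 7)
(5) = s^3 + 2*s^2 + 7*sqrt(2)*s^2 + 14*sqrt(2)*s + 24*s + 48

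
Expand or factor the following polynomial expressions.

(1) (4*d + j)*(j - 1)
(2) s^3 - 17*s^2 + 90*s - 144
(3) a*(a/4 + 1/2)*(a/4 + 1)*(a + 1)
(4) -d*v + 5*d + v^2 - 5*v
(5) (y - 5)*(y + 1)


(1) = 4*d*j - 4*d + j^2 - j
(2) = (s - 8)*(s - 6)*(s - 3)
(3) = a^4/16 + 7*a^3/16 + 7*a^2/8 + a/2
(4) = (-d + v)*(v - 5)
(5) = y^2 - 4*y - 5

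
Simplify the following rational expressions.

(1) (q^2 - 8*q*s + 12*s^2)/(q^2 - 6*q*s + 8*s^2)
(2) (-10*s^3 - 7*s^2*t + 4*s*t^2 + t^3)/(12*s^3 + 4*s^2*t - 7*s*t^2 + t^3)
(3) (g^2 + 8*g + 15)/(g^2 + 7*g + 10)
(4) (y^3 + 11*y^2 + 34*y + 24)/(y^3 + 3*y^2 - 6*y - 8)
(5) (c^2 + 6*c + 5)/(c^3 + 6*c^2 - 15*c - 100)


(1) = (q - 6*s)/(q - 4*s)
(2) = (-5*s - t)/(6*s - t)
(3) = (g + 3)/(g + 2)
(4) = (y + 6)/(y - 2)
(5) = (c + 1)/(c^2 + c - 20)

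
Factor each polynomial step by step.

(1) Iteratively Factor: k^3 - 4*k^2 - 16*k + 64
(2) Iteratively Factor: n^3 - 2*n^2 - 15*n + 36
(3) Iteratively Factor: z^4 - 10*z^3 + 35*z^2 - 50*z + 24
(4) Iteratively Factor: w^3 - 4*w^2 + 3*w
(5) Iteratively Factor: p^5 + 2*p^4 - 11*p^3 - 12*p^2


(1) = (k - 4)*(k^2 - 16) = (k - 4)*(k + 4)*(k - 4)
(2) = (n - 3)*(n^2 + n - 12) = (n - 3)^2*(n + 4)
(3) = (z - 2)*(z^3 - 8*z^2 + 19*z - 12) = (z - 4)*(z - 2)*(z^2 - 4*z + 3) = (z - 4)*(z - 3)*(z - 2)*(z - 1)
(4) = (w - 1)*(w^2 - 3*w) = w*(w - 1)*(w - 3)
(5) = (p - 3)*(p^4 + 5*p^3 + 4*p^2) = p*(p - 3)*(p^3 + 5*p^2 + 4*p) = p*(p - 3)*(p + 1)*(p^2 + 4*p) = p^2*(p - 3)*(p + 1)*(p + 4)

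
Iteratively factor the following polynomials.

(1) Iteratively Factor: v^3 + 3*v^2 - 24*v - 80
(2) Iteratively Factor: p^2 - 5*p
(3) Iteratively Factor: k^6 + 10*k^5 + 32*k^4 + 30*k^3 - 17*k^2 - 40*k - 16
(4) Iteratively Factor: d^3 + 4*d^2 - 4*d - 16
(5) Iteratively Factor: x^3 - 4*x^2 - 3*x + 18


(1) = (v + 4)*(v^2 - v - 20) = (v - 5)*(v + 4)*(v + 4)
(2) = (p - 5)*(p)
(3) = (k + 4)*(k^5 + 6*k^4 + 8*k^3 - 2*k^2 - 9*k - 4) = (k + 1)*(k + 4)*(k^4 + 5*k^3 + 3*k^2 - 5*k - 4) = (k + 1)*(k + 4)^2*(k^3 + k^2 - k - 1) = (k + 1)^2*(k + 4)^2*(k^2 - 1) = (k - 1)*(k + 1)^2*(k + 4)^2*(k + 1)
(4) = (d - 2)*(d^2 + 6*d + 8) = (d - 2)*(d + 2)*(d + 4)
(5) = (x + 2)*(x^2 - 6*x + 9) = (x - 3)*(x + 2)*(x - 3)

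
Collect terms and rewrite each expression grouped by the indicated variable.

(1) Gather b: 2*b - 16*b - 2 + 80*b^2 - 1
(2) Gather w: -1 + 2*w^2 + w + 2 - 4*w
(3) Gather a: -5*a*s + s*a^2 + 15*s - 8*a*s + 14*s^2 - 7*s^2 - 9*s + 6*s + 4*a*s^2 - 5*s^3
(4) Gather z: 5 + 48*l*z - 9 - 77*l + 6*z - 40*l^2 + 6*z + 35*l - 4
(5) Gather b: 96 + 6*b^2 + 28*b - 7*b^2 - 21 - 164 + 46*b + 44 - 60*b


(1) = 80*b^2 - 14*b - 3
(2) = 2*w^2 - 3*w + 1
(3) = a^2*s + a*(4*s^2 - 13*s) - 5*s^3 + 7*s^2 + 12*s
(4) = -40*l^2 - 42*l + z*(48*l + 12) - 8
(5) = -b^2 + 14*b - 45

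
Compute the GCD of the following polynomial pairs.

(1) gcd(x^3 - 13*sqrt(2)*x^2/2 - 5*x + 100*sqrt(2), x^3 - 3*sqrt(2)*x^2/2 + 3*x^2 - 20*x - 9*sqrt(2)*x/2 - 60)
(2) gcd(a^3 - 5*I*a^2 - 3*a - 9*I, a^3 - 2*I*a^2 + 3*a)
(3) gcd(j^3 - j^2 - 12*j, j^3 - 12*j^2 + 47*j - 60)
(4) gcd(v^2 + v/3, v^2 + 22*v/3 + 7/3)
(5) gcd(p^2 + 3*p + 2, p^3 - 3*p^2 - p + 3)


(1) = x^2 - 3*sqrt(2)*x/2 - 20
(2) = a^2 - 2*I*a + 3
(3) = gcd(j*(j - 4)*(j + 3), (j - 5)*(j - 4)*(j - 3)) = j - 4
(4) = gcd(v*(v + 1/3), (v + 1/3)*(v + 7)) = v + 1/3
(5) = gcd((p + 1)*(p + 2), (p - 3)*(p - 1)*(p + 1)) = p + 1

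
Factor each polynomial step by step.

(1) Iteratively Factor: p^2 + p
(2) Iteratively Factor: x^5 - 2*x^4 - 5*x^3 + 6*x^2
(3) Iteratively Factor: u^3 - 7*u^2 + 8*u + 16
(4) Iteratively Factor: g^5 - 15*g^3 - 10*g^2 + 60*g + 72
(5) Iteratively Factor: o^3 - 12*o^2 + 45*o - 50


(1) = (p + 1)*(p)
(2) = (x)*(x^4 - 2*x^3 - 5*x^2 + 6*x) = x*(x - 3)*(x^3 + x^2 - 2*x) = x^2*(x - 3)*(x^2 + x - 2) = x^2*(x - 3)*(x + 2)*(x - 1)
(3) = (u + 1)*(u^2 - 8*u + 16) = (u - 4)*(u + 1)*(u - 4)
(4) = (g + 2)*(g^4 - 2*g^3 - 11*g^2 + 12*g + 36) = (g + 2)^2*(g^3 - 4*g^2 - 3*g + 18) = (g - 3)*(g + 2)^2*(g^2 - g - 6) = (g - 3)*(g + 2)^3*(g - 3)
(5) = (o - 2)*(o^2 - 10*o + 25) = (o - 5)*(o - 2)*(o - 5)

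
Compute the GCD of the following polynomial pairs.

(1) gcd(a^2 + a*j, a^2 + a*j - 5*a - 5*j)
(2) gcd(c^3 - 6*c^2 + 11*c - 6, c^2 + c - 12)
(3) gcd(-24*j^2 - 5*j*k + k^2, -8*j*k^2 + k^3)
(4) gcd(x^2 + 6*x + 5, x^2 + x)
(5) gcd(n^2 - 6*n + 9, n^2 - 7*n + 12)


(1) = gcd(a*(a + j), (a - 5)*(a + j)) = a + j
(2) = gcd((c - 3)*(c - 2)*(c - 1), (c - 3)*(c + 4)) = c - 3
(3) = gcd((-8*j + k)*(3*j + k), k^2*(-8*j + k)) = 8*j - k
(4) = gcd((x + 1)*(x + 5), x*(x + 1)) = x + 1
(5) = gcd((n - 3)^2, (n - 4)*(n - 3)) = n - 3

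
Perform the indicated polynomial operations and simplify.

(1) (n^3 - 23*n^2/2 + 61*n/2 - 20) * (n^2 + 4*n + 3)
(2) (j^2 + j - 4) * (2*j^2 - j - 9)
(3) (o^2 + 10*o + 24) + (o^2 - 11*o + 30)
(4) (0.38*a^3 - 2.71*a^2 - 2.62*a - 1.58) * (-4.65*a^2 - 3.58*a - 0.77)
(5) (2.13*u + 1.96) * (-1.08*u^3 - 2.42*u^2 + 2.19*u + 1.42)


(1) = n^5 - 15*n^4/2 - 25*n^3/2 + 135*n^2/2 + 23*n/2 - 60
(2) = 2*j^4 + j^3 - 18*j^2 - 5*j + 36
(3) = 2*o^2 - o + 54
(4) = -1.767*a^5 + 11.2411*a^4 + 21.5922*a^3 + 18.8133*a^2 + 7.6738*a + 1.2166
(5) = -2.3004*u^4 - 7.2714*u^3 - 0.0785*u^2 + 7.317*u + 2.7832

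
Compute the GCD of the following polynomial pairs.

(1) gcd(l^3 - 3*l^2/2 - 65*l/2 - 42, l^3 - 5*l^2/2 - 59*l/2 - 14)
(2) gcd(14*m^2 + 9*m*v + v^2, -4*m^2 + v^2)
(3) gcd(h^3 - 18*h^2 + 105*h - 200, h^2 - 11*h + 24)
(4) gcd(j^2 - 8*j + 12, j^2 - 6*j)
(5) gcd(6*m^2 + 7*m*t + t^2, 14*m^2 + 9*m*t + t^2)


(1) = gcd((l - 7)*(l + 3/2)*(l + 4), (l - 7)*(l + 1/2)*(l + 4)) = l^2 - 3*l - 28
(2) = gcd((2*m + v)*(7*m + v), (-2*m + v)*(2*m + v)) = 2*m + v
(3) = h - 8
(4) = j - 6
(5) = gcd((m + t)*(6*m + t), (2*m + t)*(7*m + t)) = 1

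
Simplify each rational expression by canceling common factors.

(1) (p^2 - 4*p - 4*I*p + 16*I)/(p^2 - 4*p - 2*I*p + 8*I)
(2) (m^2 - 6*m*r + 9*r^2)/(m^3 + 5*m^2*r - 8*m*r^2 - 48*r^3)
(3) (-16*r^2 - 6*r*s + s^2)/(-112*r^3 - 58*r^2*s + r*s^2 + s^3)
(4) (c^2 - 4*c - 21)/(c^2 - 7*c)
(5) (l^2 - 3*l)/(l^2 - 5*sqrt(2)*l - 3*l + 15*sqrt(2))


(1) = (p - 4*I)/(p - 2*I)
(2) = (m - 3*r)/(m^2 + 8*m*r + 16*r^2)
(3) = 1/(7*r + s)
(4) = (c + 3)/c
(5) = l/(l - 5*sqrt(2))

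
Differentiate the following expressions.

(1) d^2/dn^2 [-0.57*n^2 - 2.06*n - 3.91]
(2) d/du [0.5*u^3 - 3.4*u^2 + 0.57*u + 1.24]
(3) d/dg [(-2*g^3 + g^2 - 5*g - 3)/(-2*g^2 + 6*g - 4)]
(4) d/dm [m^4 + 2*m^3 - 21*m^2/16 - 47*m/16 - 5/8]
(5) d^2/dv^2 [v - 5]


(1) = -1.14000000000000
(2) = 1.5*u^2 - 6.8*u + 0.57
(3) = (g^4 - 6*g^3 + 5*g^2 - 5*g + 19/2)/(g^4 - 6*g^3 + 13*g^2 - 12*g + 4)
(4) = 4*m^3 + 6*m^2 - 21*m/8 - 47/16
(5) = 0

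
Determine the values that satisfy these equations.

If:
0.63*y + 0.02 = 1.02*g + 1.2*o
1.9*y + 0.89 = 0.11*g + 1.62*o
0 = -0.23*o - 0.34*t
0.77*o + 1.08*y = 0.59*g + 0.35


Then:
g = -0.51
o = 0.35
t = -0.23
y = -0.20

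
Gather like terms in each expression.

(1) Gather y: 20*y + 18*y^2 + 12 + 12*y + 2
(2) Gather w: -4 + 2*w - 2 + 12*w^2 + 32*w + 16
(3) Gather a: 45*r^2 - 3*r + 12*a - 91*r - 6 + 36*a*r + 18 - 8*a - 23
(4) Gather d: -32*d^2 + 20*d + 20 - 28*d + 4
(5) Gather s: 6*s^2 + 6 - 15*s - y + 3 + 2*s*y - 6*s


(1) = 18*y^2 + 32*y + 14
(2) = 12*w^2 + 34*w + 10
(3) = a*(36*r + 4) + 45*r^2 - 94*r - 11
(4) = -32*d^2 - 8*d + 24
(5) = 6*s^2 + s*(2*y - 21) - y + 9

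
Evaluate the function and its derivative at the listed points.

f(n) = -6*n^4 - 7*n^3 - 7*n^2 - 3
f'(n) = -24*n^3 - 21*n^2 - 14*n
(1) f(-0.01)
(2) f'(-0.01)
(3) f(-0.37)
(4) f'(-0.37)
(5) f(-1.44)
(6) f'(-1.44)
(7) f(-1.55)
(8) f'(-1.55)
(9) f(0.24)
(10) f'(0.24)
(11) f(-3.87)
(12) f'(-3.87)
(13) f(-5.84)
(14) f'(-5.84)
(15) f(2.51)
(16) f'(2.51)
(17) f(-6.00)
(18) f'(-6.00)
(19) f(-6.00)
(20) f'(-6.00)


(1) = -3.00
(2) = 0.14
(3) = -3.72
(4) = 3.52
(5) = -22.41
(6) = 48.28
(7) = -28.38
(8) = 60.62
(9) = -3.52
(10) = -4.90
(11) = -1047.96
(12) = 1130.72
(13) = -5826.65
(14) = 4145.78
(15) = -395.94
(16) = -546.96
(17) = -6519.00
(18) = 4512.00
(19) = -6519.00
(20) = 4512.00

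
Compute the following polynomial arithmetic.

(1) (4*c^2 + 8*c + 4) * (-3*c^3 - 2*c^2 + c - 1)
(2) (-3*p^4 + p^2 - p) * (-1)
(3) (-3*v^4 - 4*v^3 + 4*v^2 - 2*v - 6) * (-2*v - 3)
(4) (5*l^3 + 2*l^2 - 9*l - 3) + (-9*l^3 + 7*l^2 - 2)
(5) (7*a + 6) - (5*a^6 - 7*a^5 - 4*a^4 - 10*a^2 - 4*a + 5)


(1) = -12*c^5 - 32*c^4 - 24*c^3 - 4*c^2 - 4*c - 4
(2) = 3*p^4 - p^2 + p
(3) = 6*v^5 + 17*v^4 + 4*v^3 - 8*v^2 + 18*v + 18
(4) = -4*l^3 + 9*l^2 - 9*l - 5
(5) = -5*a^6 + 7*a^5 + 4*a^4 + 10*a^2 + 11*a + 1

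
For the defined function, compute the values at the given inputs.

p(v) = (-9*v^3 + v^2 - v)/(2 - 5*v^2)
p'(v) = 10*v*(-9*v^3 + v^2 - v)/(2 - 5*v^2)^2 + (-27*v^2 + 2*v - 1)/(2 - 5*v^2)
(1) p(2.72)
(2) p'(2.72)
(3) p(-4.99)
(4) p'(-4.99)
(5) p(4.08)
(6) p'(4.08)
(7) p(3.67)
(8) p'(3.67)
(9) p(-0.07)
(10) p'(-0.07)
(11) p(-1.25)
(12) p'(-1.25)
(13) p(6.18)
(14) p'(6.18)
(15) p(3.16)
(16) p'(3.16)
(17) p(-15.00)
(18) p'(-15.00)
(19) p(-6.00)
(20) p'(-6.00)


(1) = 5.04
(2) = 1.66
(3) = -9.37
(4) = 1.76
(5) = 7.37
(6) = 1.74
(7) = 6.66
(8) = 1.73
(9) = 0.04
(10) = -0.66
(11) = -3.51
(12) = 0.32
(13) = 11.07
(14) = 1.78
(15) = 5.78
(16) = 1.70
(17) = -27.26
(18) = 1.80
(19) = -11.16
(20) = 1.77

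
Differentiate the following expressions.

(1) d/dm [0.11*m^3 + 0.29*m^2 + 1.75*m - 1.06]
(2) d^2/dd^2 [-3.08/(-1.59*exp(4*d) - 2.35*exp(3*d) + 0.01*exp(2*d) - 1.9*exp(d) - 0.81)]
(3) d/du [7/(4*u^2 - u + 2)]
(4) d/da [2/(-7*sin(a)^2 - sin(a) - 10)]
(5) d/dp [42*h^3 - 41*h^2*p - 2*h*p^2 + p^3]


(1) = 0.33*m^2 + 0.58*m + 1.75
(2) = ((-78.3552*exp(3*d) - 65.142*exp(2*d) + 0.1232*exp(d) - 5.852)*(1.59*exp(4*d) + 2.35*exp(3*d) - 0.01*exp(2*d) + 1.9*exp(d) + 0.81) + 3.08*(6.36*exp(3*d) + 7.05*exp(2*d) - 0.02*exp(d) + 1.9)*(12.72*exp(3*d) + 14.1*exp(2*d) - 0.04*exp(d) + 3.8)*exp(d))*exp(d)/(1.59*exp(4*d) + 2.35*exp(3*d) - 0.01*exp(2*d) + 1.9*exp(d) + 0.81)^3
(3) = 7*(1 - 8*u)/(4*u^2 - u + 2)^2
(4) = 2*(14*sin(a) + 1)*cos(a)/(7*sin(a)^2 + sin(a) + 10)^2
(5) = -41*h^2 - 4*h*p + 3*p^2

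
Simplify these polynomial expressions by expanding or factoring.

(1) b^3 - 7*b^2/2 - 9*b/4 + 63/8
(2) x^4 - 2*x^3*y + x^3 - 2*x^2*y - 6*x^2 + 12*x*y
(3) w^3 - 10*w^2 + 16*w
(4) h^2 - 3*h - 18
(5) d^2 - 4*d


(1) = (b - 7/2)*(b - 3/2)*(b + 3/2)
(2) = x*(x - 2)*(x + 3)*(x - 2*y)
(3) = w*(w - 8)*(w - 2)
(4) = (h - 6)*(h + 3)
(5) = d*(d - 4)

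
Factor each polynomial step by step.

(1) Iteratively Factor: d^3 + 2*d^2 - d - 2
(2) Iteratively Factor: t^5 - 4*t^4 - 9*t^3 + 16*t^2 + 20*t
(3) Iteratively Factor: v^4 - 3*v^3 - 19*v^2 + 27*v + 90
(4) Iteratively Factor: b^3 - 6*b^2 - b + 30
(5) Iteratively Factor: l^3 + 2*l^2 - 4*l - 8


(1) = (d + 2)*(d^2 - 1) = (d - 1)*(d + 2)*(d + 1)
(2) = (t - 5)*(t^4 + t^3 - 4*t^2 - 4*t) = t*(t - 5)*(t^3 + t^2 - 4*t - 4) = t*(t - 5)*(t + 2)*(t^2 - t - 2) = t*(t - 5)*(t + 1)*(t + 2)*(t - 2)
(3) = (v + 3)*(v^3 - 6*v^2 - v + 30) = (v - 3)*(v + 3)*(v^2 - 3*v - 10) = (v - 5)*(v - 3)*(v + 3)*(v + 2)
(4) = (b - 3)*(b^2 - 3*b - 10) = (b - 5)*(b - 3)*(b + 2)
(5) = (l - 2)*(l^2 + 4*l + 4) = (l - 2)*(l + 2)*(l + 2)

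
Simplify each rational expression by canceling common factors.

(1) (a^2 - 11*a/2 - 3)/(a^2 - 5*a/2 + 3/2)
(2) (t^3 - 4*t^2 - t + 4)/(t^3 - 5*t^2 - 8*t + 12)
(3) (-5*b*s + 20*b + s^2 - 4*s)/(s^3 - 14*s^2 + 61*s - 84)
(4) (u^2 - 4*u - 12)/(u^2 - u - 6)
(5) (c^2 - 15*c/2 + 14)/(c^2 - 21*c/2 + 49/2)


(1) = (2*a^2 - 11*a - 6)/(2*a^2 - 5*a + 3)
(2) = (t^2 - 3*t - 4)/(t^2 - 4*t - 12)
(3) = (-5*b + s)/(s^2 - 10*s + 21)
(4) = (u - 6)/(u - 3)
(5) = (c - 4)/(c - 7)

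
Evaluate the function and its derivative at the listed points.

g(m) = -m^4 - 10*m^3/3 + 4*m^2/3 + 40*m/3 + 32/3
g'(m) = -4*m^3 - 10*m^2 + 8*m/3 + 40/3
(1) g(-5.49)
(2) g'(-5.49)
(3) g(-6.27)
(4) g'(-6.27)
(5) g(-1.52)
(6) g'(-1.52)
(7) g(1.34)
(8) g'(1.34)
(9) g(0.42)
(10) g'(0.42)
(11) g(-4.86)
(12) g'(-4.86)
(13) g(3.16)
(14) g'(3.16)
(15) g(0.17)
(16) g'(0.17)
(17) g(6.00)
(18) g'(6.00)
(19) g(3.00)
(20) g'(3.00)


(1) = -379.21
(2) = 359.17
(3) = -744.38
(4) = 589.45
(5) = -0.15
(6) = 0.22
(7) = 19.68
(8) = -10.67
(9) = 16.22
(10) = 12.39
(11) = -197.89
(12) = 223.34
(13) = -138.78
(14) = -204.31
(15) = 12.95
(16) = 13.48
(17) = -1877.33
(18) = -1194.67
(19) = -108.33
(20) = -176.67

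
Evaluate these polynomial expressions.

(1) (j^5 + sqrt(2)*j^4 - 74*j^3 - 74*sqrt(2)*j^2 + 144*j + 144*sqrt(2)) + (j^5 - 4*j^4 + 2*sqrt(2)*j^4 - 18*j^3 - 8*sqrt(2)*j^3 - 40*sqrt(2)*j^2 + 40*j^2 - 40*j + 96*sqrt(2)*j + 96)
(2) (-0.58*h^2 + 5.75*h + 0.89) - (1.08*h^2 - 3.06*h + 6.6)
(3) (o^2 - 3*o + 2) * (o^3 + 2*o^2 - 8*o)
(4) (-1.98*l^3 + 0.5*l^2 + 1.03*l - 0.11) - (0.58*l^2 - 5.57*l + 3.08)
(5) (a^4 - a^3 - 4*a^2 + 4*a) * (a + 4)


(1) = 2*j^5 - 4*j^4 + 3*sqrt(2)*j^4 - 92*j^3 - 8*sqrt(2)*j^3 - 114*sqrt(2)*j^2 + 40*j^2 + 104*j + 96*sqrt(2)*j + 96 + 144*sqrt(2)
(2) = -1.66*h^2 + 8.81*h - 5.71
(3) = o^5 - o^4 - 12*o^3 + 28*o^2 - 16*o
(4) = -1.98*l^3 - 0.08*l^2 + 6.6*l - 3.19
(5) = a^5 + 3*a^4 - 8*a^3 - 12*a^2 + 16*a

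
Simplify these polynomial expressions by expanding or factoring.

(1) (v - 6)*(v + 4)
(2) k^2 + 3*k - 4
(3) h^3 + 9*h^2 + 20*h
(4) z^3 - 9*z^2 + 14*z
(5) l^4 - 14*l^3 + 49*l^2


(1) = v^2 - 2*v - 24
(2) = (k - 1)*(k + 4)
(3) = h*(h + 4)*(h + 5)
(4) = z*(z - 7)*(z - 2)
(5) = l^2*(l - 7)^2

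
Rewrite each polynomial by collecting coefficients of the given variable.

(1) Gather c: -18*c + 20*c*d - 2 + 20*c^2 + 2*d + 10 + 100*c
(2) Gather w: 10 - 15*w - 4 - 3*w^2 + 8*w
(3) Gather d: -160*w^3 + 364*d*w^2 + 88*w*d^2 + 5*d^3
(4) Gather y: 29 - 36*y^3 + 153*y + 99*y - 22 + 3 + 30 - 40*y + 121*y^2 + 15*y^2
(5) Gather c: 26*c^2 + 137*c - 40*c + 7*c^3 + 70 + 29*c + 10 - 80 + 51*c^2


(1) = 20*c^2 + c*(20*d + 82) + 2*d + 8
(2) = -3*w^2 - 7*w + 6
(3) = 5*d^3 + 88*d^2*w + 364*d*w^2 - 160*w^3
(4) = -36*y^3 + 136*y^2 + 212*y + 40
(5) = 7*c^3 + 77*c^2 + 126*c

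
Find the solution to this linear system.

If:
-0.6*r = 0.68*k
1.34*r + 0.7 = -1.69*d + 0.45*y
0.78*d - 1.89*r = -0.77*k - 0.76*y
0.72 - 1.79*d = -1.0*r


Then:
d = -0.45
k = 1.35
r = -1.53
y = -4.72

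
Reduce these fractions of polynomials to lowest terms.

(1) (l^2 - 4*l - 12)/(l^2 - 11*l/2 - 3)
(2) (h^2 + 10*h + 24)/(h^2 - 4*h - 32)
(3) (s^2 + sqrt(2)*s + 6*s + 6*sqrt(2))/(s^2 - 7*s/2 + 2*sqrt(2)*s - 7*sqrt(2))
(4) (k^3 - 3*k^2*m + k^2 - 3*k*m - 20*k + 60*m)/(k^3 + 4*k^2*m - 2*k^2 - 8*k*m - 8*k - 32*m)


(1) = (2*l + 4)/(2*l + 1)
(2) = (h + 6)/(h - 8)
(3) = (2*s^2 + s*(2*sqrt(2) + 12) + 12*sqrt(2))/(2*s^2 + s*(-7 + 4*sqrt(2)) - 14*sqrt(2))
(4) = (k^2 - 3*k*m + 5*k - 15*m)/(k^2 + 4*k*m + 2*k + 8*m)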